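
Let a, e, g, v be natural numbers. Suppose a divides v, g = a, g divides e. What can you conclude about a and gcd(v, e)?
a divides gcd(v, e)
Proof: Since g = a and g divides e, a divides e. a divides v, so a divides gcd(v, e).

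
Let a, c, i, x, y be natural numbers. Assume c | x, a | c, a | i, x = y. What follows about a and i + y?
a | i + y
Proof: Since a | c and c | x, a | x. Since x = y, a | y. a | i, so a | i + y.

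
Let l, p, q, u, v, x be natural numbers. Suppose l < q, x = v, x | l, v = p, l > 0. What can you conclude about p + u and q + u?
p + u < q + u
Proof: x = v and v = p, therefore x = p. Because x | l and l > 0, x ≤ l. l < q, so x < q. Because x = p, p < q. Then p + u < q + u.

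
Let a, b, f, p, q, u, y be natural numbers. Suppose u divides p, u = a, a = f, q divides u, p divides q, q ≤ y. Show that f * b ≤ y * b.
Since u divides p and p divides q, u divides q. Since q divides u, q = u. u = a, so q = a. Since a = f, q = f. q ≤ y, so f ≤ y. By multiplying by a non-negative, f * b ≤ y * b.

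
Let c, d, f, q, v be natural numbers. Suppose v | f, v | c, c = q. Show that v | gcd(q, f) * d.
Because c = q and v | c, v | q. Since v | f, v | gcd(q, f). Then v | gcd(q, f) * d.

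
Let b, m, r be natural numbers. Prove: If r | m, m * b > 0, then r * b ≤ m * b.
From r | m, r * b | m * b. m * b > 0, so r * b ≤ m * b.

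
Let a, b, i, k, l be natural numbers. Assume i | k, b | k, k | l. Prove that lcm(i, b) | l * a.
i | k and b | k, thus lcm(i, b) | k. Since k | l, lcm(i, b) | l. Then lcm(i, b) | l * a.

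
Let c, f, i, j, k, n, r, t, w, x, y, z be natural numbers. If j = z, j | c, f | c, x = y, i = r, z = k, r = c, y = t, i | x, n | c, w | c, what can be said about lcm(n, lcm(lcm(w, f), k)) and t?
lcm(n, lcm(lcm(w, f), k)) | t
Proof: Because w | c and f | c, lcm(w, f) | c. j = z and j | c, hence z | c. z = k, so k | c. Since lcm(w, f) | c, lcm(lcm(w, f), k) | c. Since n | c, lcm(n, lcm(lcm(w, f), k)) | c. i = r and r = c, therefore i = c. x = y and y = t, therefore x = t. Because i | x, i | t. From i = c, c | t. Since lcm(n, lcm(lcm(w, f), k)) | c, lcm(n, lcm(lcm(w, f), k)) | t.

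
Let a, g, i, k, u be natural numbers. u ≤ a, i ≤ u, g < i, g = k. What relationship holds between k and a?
k < a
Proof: From g < i and i ≤ u, g < u. From u ≤ a, g < a. g = k, so k < a.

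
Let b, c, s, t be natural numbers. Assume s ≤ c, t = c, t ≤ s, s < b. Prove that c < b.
t = c and t ≤ s, therefore c ≤ s. Since s ≤ c, s = c. s < b, so c < b.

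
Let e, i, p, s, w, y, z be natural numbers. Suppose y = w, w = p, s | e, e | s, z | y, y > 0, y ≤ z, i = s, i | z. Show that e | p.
y = w and w = p, therefore y = p. s | e and e | s, so s = e. z | y and y > 0, hence z ≤ y. From y ≤ z, z = y. Because i = s and i | z, s | z. z = y, so s | y. s = e, so e | y. y = p, so e | p.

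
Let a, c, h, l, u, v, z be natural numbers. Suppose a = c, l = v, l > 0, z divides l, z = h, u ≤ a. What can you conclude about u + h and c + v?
u + h ≤ c + v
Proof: From a = c and u ≤ a, u ≤ c. z = h and z divides l, thus h divides l. Since l > 0, h ≤ l. From l = v, h ≤ v. Since u ≤ c, u + h ≤ c + v.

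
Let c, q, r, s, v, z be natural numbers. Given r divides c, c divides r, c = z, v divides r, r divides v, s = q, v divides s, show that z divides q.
r divides c and c divides r, thus r = c. c = z, so r = z. Since v divides r and r divides v, v = r. s = q and v divides s, hence v divides q. Since v = r, r divides q. From r = z, z divides q.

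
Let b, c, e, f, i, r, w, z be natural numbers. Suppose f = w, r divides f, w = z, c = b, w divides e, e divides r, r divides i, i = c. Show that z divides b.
f = w and r divides f, so r divides w. w divides e and e divides r, so w divides r. r divides w, so r = w. Because i = c and r divides i, r divides c. From r = w, w divides c. c = b, so w divides b. w = z, so z divides b.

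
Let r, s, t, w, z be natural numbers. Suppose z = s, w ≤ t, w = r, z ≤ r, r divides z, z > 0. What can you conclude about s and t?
s ≤ t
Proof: r divides z and z > 0, therefore r ≤ z. z ≤ r, so r = z. Since w = r, w = z. Since z = s, w = s. Since w ≤ t, s ≤ t.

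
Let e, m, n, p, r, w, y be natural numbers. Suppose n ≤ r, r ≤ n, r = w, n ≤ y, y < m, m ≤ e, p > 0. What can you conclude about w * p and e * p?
w * p < e * p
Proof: n ≤ r and r ≤ n, so n = r. r = w, so n = w. n ≤ y, so w ≤ y. Because y < m and m ≤ e, y < e. w ≤ y, so w < e. Since p > 0, w * p < e * p.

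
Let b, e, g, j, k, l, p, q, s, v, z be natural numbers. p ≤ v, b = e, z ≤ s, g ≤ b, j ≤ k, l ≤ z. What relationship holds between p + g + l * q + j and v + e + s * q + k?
p + g + l * q + j ≤ v + e + s * q + k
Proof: b = e and g ≤ b, hence g ≤ e. Since l ≤ z and z ≤ s, l ≤ s. By multiplying by a non-negative, l * q ≤ s * q. j ≤ k, so l * q + j ≤ s * q + k. g ≤ e, so g + l * q + j ≤ e + s * q + k. From p ≤ v, p + g + l * q + j ≤ v + e + s * q + k.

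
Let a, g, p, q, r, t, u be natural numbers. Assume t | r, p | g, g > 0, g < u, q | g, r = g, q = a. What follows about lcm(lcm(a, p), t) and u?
lcm(lcm(a, p), t) < u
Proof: q = a and q | g, thus a | g. Since p | g, lcm(a, p) | g. r = g and t | r, so t | g. Because lcm(a, p) | g, lcm(lcm(a, p), t) | g. Since g > 0, lcm(lcm(a, p), t) ≤ g. Since g < u, lcm(lcm(a, p), t) < u.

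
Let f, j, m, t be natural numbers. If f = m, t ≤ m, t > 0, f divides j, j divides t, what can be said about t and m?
t = m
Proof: From f = m and f divides j, m divides j. Since j divides t, m divides t. Since t > 0, m ≤ t. t ≤ m, so t = m.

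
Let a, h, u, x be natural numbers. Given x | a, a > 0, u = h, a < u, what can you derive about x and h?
x < h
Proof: Because x | a and a > 0, x ≤ a. u = h and a < u, thus a < h. Since x ≤ a, x < h.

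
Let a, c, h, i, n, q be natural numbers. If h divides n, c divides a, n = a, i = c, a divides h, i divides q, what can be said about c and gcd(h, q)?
c divides gcd(h, q)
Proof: n = a and h divides n, hence h divides a. Since a divides h, a = h. Since c divides a, c divides h. Because i = c and i divides q, c divides q. Since c divides h, c divides gcd(h, q).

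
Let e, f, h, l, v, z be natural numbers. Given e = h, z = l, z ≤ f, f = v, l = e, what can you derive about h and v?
h ≤ v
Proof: From z = l and l = e, z = e. Since e = h, z = h. f = v and z ≤ f, hence z ≤ v. z = h, so h ≤ v.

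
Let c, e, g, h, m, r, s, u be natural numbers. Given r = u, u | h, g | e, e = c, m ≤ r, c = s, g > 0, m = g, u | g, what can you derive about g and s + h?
g | s + h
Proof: Since e = c and c = s, e = s. Since g | e, g | s. u | g and g > 0, hence u ≤ g. r = u and m ≤ r, hence m ≤ u. Since m = g, g ≤ u. u ≤ g, so u = g. Since u | h, g | h. From g | s, g | s + h.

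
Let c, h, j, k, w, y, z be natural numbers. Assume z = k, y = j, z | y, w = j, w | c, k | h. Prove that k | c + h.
Because y = j and z | y, z | j. Since z = k, k | j. w = j and w | c, therefore j | c. Since k | j, k | c. k | h, so k | c + h.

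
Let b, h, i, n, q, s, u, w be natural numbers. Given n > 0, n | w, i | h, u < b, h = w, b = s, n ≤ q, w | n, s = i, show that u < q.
b = s and s = i, hence b = i. Since u < b, u < i. w | n and n | w, so w = n. h = w and i | h, therefore i | w. w = n, so i | n. Since n > 0, i ≤ n. n ≤ q, so i ≤ q. u < i, so u < q.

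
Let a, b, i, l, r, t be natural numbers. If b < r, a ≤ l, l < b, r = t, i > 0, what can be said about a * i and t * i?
a * i < t * i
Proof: a ≤ l and l < b, thus a < b. Since b < r, a < r. r = t, so a < t. i > 0, so a * i < t * i.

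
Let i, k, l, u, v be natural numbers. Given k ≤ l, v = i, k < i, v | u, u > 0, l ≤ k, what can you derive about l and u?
l < u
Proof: From k ≤ l and l ≤ k, k = l. k < i, so l < i. From v = i and v | u, i | u. Since u > 0, i ≤ u. Because l < i, l < u.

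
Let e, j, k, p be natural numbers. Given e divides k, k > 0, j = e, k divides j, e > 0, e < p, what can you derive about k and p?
k < p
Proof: e divides k and k > 0, hence e ≤ k. From j = e and k divides j, k divides e. e > 0, so k ≤ e. From e ≤ k, e = k. Since e < p, k < p.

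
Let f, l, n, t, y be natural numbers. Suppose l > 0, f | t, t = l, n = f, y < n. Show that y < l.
n = f and y < n, hence y < f. From t = l and f | t, f | l. Since l > 0, f ≤ l. Since y < f, y < l.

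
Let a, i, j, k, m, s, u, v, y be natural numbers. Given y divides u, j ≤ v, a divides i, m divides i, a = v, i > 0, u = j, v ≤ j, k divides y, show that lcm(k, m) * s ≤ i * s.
u = j and y divides u, thus y divides j. k divides y, so k divides j. v ≤ j and j ≤ v, so v = j. a = v, so a = j. a divides i, so j divides i. Since k divides j, k divides i. Since m divides i, lcm(k, m) divides i. Since i > 0, lcm(k, m) ≤ i. By multiplying by a non-negative, lcm(k, m) * s ≤ i * s.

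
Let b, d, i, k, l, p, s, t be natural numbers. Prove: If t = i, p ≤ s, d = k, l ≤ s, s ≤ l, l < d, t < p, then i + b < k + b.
From t = i and t < p, i < p. l ≤ s and s ≤ l, thus l = s. d = k and l < d, hence l < k. Since l = s, s < k. Since p ≤ s, p < k. Since i < p, i < k. Then i + b < k + b.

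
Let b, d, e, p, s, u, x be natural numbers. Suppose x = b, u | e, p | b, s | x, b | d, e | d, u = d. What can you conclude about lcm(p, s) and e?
lcm(p, s) | e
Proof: x = b and s | x, therefore s | b. Since p | b, lcm(p, s) | b. Because u = d and u | e, d | e. From e | d, d = e. b | d, so b | e. Since lcm(p, s) | b, lcm(p, s) | e.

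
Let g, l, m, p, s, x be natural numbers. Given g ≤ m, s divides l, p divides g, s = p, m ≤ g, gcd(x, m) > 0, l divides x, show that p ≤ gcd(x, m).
From s = p and s divides l, p divides l. l divides x, so p divides x. g ≤ m and m ≤ g, hence g = m. Since p divides g, p divides m. p divides x, so p divides gcd(x, m). gcd(x, m) > 0, so p ≤ gcd(x, m).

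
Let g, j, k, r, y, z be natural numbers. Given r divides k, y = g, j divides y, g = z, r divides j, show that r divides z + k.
Because y = g and g = z, y = z. Since r divides j and j divides y, r divides y. y = z, so r divides z. Because r divides k, r divides z + k.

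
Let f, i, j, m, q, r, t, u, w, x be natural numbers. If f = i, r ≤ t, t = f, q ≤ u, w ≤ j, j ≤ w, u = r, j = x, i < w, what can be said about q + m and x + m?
q + m < x + m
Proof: u = r and q ≤ u, so q ≤ r. t = f and f = i, therefore t = i. r ≤ t, so r ≤ i. Since q ≤ r, q ≤ i. Because w ≤ j and j ≤ w, w = j. j = x, so w = x. i < w, so i < x. Since q ≤ i, q < x. Then q + m < x + m.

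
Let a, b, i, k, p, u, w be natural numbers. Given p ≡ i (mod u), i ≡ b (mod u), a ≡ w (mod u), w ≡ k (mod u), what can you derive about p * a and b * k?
p * a ≡ b * k (mod u)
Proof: p ≡ i (mod u) and i ≡ b (mod u), therefore p ≡ b (mod u). a ≡ w (mod u) and w ≡ k (mod u), so a ≡ k (mod u). Since p ≡ b (mod u), p * a ≡ b * k (mod u).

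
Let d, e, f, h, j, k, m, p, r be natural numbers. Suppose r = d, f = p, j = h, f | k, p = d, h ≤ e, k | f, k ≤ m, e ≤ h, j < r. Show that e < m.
Since h ≤ e and e ≤ h, h = e. From j = h and j < r, h < r. h = e, so e < r. Since r = d, e < d. From k | f and f | k, k = f. Since f = p, k = p. Since p = d, k = d. Since k ≤ m, d ≤ m. Since e < d, e < m.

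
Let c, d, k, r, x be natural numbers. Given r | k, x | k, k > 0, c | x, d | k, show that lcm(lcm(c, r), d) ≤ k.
Since c | x and x | k, c | k. r | k, so lcm(c, r) | k. d | k, so lcm(lcm(c, r), d) | k. k > 0, so lcm(lcm(c, r), d) ≤ k.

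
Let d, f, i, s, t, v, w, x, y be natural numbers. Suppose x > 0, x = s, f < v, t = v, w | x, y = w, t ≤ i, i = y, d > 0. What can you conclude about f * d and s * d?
f * d < s * d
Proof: From i = y and y = w, i = w. t = v and t ≤ i, hence v ≤ i. i = w, so v ≤ w. Since f < v, f < w. w | x and x > 0, thus w ≤ x. Since f < w, f < x. x = s, so f < s. Since d > 0, f * d < s * d.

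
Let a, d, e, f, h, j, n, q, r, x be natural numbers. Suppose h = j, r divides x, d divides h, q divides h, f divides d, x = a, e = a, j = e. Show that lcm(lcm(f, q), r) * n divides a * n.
h = j and j = e, hence h = e. e = a, so h = a. f divides d and d divides h, so f divides h. q divides h, so lcm(f, q) divides h. h = a, so lcm(f, q) divides a. Since x = a and r divides x, r divides a. lcm(f, q) divides a, so lcm(lcm(f, q), r) divides a. Then lcm(lcm(f, q), r) * n divides a * n.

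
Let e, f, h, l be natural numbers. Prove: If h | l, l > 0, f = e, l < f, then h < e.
Because h | l and l > 0, h ≤ l. f = e and l < f, so l < e. Since h ≤ l, h < e.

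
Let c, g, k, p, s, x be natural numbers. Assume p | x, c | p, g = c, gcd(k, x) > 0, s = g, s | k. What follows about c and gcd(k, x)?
c ≤ gcd(k, x)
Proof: s = g and s | k, so g | k. Since g = c, c | k. From c | p and p | x, c | x. c | k, so c | gcd(k, x). gcd(k, x) > 0, so c ≤ gcd(k, x).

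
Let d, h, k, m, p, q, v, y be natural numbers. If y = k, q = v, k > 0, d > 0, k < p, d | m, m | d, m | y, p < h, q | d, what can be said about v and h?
v < h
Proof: q = v and q | d, hence v | d. Since d > 0, v ≤ d. Because m | d and d | m, m = d. y = k and m | y, thus m | k. Since k > 0, m ≤ k. m = d, so d ≤ k. Since v ≤ d, v ≤ k. k < p and p < h, hence k < h. v ≤ k, so v < h.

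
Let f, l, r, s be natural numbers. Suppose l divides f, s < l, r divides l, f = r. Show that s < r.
f = r and l divides f, thus l divides r. Since r divides l, l = r. s < l, so s < r.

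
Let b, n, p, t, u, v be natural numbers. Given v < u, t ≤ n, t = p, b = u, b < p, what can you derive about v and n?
v < n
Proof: Since t = p and t ≤ n, p ≤ n. Since b < p, b < n. Since b = u, u < n. v < u, so v < n.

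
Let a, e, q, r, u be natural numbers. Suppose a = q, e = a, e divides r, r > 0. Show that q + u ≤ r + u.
e = a and e divides r, so a divides r. Because r > 0, a ≤ r. Since a = q, q ≤ r. Then q + u ≤ r + u.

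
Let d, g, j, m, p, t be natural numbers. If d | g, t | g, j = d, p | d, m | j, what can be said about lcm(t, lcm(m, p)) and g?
lcm(t, lcm(m, p)) | g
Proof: j = d and m | j, thus m | d. p | d, so lcm(m, p) | d. d | g, so lcm(m, p) | g. Because t | g, lcm(t, lcm(m, p)) | g.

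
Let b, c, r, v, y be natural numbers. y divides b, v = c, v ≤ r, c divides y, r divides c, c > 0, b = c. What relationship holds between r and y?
r = y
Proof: Since r divides c and c > 0, r ≤ c. Because v = c and v ≤ r, c ≤ r. Since r ≤ c, r = c. b = c and y divides b, thus y divides c. Since c divides y, c = y. Since r = c, r = y.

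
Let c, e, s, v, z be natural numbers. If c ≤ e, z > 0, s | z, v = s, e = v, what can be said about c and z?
c ≤ z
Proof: e = v and v = s, hence e = s. c ≤ e, so c ≤ s. Because s | z and z > 0, s ≤ z. Because c ≤ s, c ≤ z.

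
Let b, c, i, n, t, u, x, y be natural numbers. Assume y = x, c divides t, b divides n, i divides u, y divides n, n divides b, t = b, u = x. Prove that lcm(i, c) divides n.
Since u = x and i divides u, i divides x. From y = x and y divides n, x divides n. Since i divides x, i divides n. From b divides n and n divides b, b = n. t = b, so t = n. Since c divides t, c divides n. i divides n, so lcm(i, c) divides n.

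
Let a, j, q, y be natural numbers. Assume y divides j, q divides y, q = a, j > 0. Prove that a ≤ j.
q divides y and y divides j, thus q divides j. Because q = a, a divides j. j > 0, so a ≤ j.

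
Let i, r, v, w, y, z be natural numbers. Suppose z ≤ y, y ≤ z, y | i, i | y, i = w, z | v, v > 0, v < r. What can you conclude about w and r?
w < r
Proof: Since z ≤ y and y ≤ z, z = y. y | i and i | y, so y = i. i = w, so y = w. z = y, so z = w. Since z | v, w | v. Since v > 0, w ≤ v. v < r, so w < r.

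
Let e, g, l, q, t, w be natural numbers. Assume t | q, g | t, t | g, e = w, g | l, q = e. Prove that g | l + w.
t | g and g | t, so t = g. q = e and e = w, thus q = w. From t | q, t | w. Since t = g, g | w. Since g | l, g | l + w.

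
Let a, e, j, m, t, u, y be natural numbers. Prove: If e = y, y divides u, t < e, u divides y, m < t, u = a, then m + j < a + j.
y divides u and u divides y, so y = u. Since u = a, y = a. e = y and t < e, thus t < y. Since y = a, t < a. m < t, so m < a. Then m + j < a + j.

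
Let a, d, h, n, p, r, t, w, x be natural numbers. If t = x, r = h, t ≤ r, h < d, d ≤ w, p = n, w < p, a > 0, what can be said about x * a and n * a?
x * a < n * a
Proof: r = h and t ≤ r, thus t ≤ h. From t = x, x ≤ h. h < d and d ≤ w, thus h < w. Since p = n and w < p, w < n. Because h < w, h < n. x ≤ h, so x < n. Since a > 0, by multiplying by a positive, x * a < n * a.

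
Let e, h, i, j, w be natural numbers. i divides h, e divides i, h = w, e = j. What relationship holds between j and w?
j divides w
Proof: h = w and i divides h, hence i divides w. e divides i, so e divides w. e = j, so j divides w.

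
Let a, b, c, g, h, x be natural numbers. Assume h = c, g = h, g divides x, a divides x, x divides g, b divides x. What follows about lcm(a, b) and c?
lcm(a, b) divides c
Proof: x divides g and g divides x, hence x = g. Because g = h, x = h. h = c, so x = c. Because a divides x and b divides x, lcm(a, b) divides x. From x = c, lcm(a, b) divides c.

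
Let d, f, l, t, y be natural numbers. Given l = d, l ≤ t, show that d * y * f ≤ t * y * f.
l = d and l ≤ t, thus d ≤ t. By multiplying by a non-negative, d * y ≤ t * y. By multiplying by a non-negative, d * y * f ≤ t * y * f.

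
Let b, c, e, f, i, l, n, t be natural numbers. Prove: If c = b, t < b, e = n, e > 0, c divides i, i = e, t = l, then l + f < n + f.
t = l and t < b, therefore l < b. From i = e and c divides i, c divides e. Since e > 0, c ≤ e. Since e = n, c ≤ n. Since c = b, b ≤ n. Since l < b, l < n. Then l + f < n + f.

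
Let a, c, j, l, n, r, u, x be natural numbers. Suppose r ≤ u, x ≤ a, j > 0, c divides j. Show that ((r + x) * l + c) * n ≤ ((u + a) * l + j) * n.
r ≤ u and x ≤ a, so r + x ≤ u + a. By multiplying by a non-negative, (r + x) * l ≤ (u + a) * l. c divides j and j > 0, thus c ≤ j. (r + x) * l ≤ (u + a) * l, so (r + x) * l + c ≤ (u + a) * l + j. By multiplying by a non-negative, ((r + x) * l + c) * n ≤ ((u + a) * l + j) * n.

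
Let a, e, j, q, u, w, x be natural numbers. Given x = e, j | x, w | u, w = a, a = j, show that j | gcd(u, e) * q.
From w = a and a = j, w = j. w | u, so j | u. Because x = e and j | x, j | e. j | u, so j | gcd(u, e). Then j | gcd(u, e) * q.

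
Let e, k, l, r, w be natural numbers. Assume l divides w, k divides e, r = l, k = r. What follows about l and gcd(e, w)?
l divides gcd(e, w)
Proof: From k = r and r = l, k = l. Since k divides e, l divides e. l divides w, so l divides gcd(e, w).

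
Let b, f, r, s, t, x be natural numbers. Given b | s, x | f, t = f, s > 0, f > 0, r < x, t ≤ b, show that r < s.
x | f and f > 0, hence x ≤ f. Since r < x, r < f. t = f and t ≤ b, thus f ≤ b. Because b | s and s > 0, b ≤ s. Because f ≤ b, f ≤ s. r < f, so r < s.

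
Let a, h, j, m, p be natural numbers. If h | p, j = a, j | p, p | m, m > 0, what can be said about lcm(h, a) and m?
lcm(h, a) ≤ m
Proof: j = a and j | p, thus a | p. h | p, so lcm(h, a) | p. p | m, so lcm(h, a) | m. Since m > 0, lcm(h, a) ≤ m.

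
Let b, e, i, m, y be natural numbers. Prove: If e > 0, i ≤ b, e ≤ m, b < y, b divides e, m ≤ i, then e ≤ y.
b divides e and e > 0, thus b ≤ e. e ≤ m and m ≤ i, so e ≤ i. Since i ≤ b, e ≤ b. b ≤ e, so b = e. b < y, so e < y. Then e ≤ y.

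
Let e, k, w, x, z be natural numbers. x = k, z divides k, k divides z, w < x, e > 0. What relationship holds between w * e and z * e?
w * e < z * e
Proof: k divides z and z divides k, thus k = z. x = k, so x = z. w < x, so w < z. Combining with e > 0, by multiplying by a positive, w * e < z * e.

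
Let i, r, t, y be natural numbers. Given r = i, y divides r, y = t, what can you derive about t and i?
t divides i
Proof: From r = i and y divides r, y divides i. y = t, so t divides i.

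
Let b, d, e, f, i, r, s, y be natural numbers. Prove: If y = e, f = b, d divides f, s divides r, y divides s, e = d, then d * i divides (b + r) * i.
Because f = b and d divides f, d divides b. y divides s and s divides r, hence y divides r. y = e, so e divides r. From e = d, d divides r. d divides b, so d divides b + r. Then d * i divides (b + r) * i.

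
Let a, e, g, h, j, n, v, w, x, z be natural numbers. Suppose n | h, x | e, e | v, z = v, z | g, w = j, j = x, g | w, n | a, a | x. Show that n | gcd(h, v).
x | e and e | v, hence x | v. Because w = j and j = x, w = x. Since g | w, g | x. z | g, so z | x. z = v, so v | x. Since x | v, x = v. From n | a and a | x, n | x. Since x = v, n | v. Since n | h, n | gcd(h, v).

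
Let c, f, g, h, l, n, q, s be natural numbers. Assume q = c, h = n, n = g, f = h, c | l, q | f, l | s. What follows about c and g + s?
c | g + s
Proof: From f = h and h = n, f = n. q | f, so q | n. n = g, so q | g. Since q = c, c | g. c | l and l | s, so c | s. Because c | g, c | g + s.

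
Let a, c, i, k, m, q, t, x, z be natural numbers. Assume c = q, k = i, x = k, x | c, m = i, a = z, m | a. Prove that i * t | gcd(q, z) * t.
x = k and x | c, thus k | c. Since k = i, i | c. c = q, so i | q. a = z and m | a, so m | z. From m = i, i | z. i | q, so i | gcd(q, z). Then i * t | gcd(q, z) * t.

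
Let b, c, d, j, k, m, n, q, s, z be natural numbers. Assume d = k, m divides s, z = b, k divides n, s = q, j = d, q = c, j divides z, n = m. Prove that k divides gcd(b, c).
j = d and d = k, therefore j = k. z = b and j divides z, thus j divides b. j = k, so k divides b. s = q and q = c, hence s = c. Because n = m and k divides n, k divides m. Since m divides s, k divides s. Since s = c, k divides c. Because k divides b, k divides gcd(b, c).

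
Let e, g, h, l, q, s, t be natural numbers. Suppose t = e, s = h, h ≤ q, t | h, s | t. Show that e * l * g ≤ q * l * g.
From s = h and s | t, h | t. t | h, so h = t. t = e, so h = e. h ≤ q, so e ≤ q. Then e * l ≤ q * l. Then e * l * g ≤ q * l * g.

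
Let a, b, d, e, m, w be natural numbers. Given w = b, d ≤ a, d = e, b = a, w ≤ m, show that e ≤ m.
d = e and d ≤ a, hence e ≤ a. Since w = b and b = a, w = a. Since w ≤ m, a ≤ m. Since e ≤ a, e ≤ m.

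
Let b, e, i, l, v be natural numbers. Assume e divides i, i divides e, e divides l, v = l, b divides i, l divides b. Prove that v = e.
i divides e and e divides i, so i = e. Since l divides b and b divides i, l divides i. Since i = e, l divides e. Since e divides l, l = e. v = l, so v = e.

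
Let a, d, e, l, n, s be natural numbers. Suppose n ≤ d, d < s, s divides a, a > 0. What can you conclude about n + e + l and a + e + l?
n + e + l < a + e + l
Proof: Because n ≤ d and d < s, n < s. s divides a and a > 0, thus s ≤ a. Since n < s, n < a. Then n + e < a + e. Then n + e + l < a + e + l.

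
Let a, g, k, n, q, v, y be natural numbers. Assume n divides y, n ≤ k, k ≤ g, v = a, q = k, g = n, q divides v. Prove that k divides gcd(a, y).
v = a and q divides v, therefore q divides a. Since q = k, k divides a. g = n and k ≤ g, hence k ≤ n. n ≤ k, so n = k. Since n divides y, k divides y. k divides a, so k divides gcd(a, y).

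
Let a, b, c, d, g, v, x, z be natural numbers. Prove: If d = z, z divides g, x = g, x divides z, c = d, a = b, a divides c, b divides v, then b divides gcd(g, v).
x = g and x divides z, therefore g divides z. z divides g, so z = g. Since d = z, d = g. From a = b and a divides c, b divides c. Since c = d, b divides d. Since d = g, b divides g. Because b divides v, b divides gcd(g, v).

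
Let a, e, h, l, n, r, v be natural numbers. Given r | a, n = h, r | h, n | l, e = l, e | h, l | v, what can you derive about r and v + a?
r | v + a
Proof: From n = h and n | l, h | l. e = l and e | h, so l | h. h | l, so h = l. r | h, so r | l. l | v, so r | v. r | a, so r | v + a.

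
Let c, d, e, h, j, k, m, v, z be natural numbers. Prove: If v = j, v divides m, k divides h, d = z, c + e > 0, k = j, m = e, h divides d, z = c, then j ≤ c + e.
Since d = z and z = c, d = c. k divides h and h divides d, so k divides d. Since k = j, j divides d. Because d = c, j divides c. v = j and v divides m, hence j divides m. m = e, so j divides e. Since j divides c, j divides c + e. Since c + e > 0, j ≤ c + e.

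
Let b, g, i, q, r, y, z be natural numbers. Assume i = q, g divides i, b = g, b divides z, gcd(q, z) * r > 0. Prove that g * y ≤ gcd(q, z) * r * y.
i = q and g divides i, hence g divides q. b = g and b divides z, so g divides z. Since g divides q, g divides gcd(q, z). Then g divides gcd(q, z) * r. Since gcd(q, z) * r > 0, g ≤ gcd(q, z) * r. By multiplying by a non-negative, g * y ≤ gcd(q, z) * r * y.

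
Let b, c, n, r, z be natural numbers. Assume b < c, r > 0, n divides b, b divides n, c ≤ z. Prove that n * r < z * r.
b divides n and n divides b, hence b = n. Since b < c, n < c. c ≤ z, so n < z. From r > 0, by multiplying by a positive, n * r < z * r.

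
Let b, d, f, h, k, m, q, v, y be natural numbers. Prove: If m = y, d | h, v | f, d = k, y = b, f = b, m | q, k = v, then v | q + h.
f = b and v | f, thus v | b. From m = y and y = b, m = b. m | q, so b | q. v | b, so v | q. d = k and d | h, therefore k | h. Since k = v, v | h. Because v | q, v | q + h.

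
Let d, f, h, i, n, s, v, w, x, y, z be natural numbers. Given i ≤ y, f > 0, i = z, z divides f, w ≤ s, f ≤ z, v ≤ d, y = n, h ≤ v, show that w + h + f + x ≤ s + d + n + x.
h ≤ v and v ≤ d, thus h ≤ d. z divides f and f > 0, so z ≤ f. Since f ≤ z, z = f. i = z, so i = f. y = n and i ≤ y, hence i ≤ n. From i = f, f ≤ n. h ≤ d, so h + f ≤ d + n. w ≤ s, so w + h + f ≤ s + d + n. Then w + h + f + x ≤ s + d + n + x.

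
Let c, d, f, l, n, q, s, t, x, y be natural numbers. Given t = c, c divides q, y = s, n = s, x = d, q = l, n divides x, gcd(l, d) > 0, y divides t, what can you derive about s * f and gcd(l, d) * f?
s * f ≤ gcd(l, d) * f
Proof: From t = c and y divides t, y divides c. y = s, so s divides c. c divides q, so s divides q. Since q = l, s divides l. From n = s and n divides x, s divides x. x = d, so s divides d. From s divides l, s divides gcd(l, d). gcd(l, d) > 0, so s ≤ gcd(l, d). By multiplying by a non-negative, s * f ≤ gcd(l, d) * f.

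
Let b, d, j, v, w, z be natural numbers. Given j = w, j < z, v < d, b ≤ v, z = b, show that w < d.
z = b and j < z, therefore j < b. Since b ≤ v, j < v. j = w, so w < v. v < d, so w < d.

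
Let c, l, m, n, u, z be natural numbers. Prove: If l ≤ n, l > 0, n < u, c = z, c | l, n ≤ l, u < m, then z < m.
Since c = z and c | l, z | l. Since l > 0, z ≤ l. n ≤ l and l ≤ n, so n = l. n < u, so l < u. Since z ≤ l, z < u. u < m, so z < m.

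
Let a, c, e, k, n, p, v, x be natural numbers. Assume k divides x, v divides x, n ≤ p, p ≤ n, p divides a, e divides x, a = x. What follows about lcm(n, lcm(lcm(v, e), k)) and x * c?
lcm(n, lcm(lcm(v, e), k)) divides x * c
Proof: Because p ≤ n and n ≤ p, p = n. From a = x and p divides a, p divides x. From p = n, n divides x. From v divides x and e divides x, lcm(v, e) divides x. Since k divides x, lcm(lcm(v, e), k) divides x. Because n divides x, lcm(n, lcm(lcm(v, e), k)) divides x. Then lcm(n, lcm(lcm(v, e), k)) divides x * c.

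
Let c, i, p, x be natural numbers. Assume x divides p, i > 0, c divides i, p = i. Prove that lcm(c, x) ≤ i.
p = i and x divides p, thus x divides i. Since c divides i, lcm(c, x) divides i. Since i > 0, lcm(c, x) ≤ i.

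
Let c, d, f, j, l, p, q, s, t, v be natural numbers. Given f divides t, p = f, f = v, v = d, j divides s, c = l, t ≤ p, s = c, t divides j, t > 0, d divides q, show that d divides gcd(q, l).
f = v and v = d, hence f = d. p = f and t ≤ p, thus t ≤ f. f divides t and t > 0, hence f ≤ t. t ≤ f, so t = f. Since t divides j and j divides s, t divides s. s = c, so t divides c. c = l, so t divides l. t = f, so f divides l. From f = d, d divides l. d divides q, so d divides gcd(q, l).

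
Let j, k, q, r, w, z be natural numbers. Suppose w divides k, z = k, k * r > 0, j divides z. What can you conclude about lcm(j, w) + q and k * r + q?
lcm(j, w) + q ≤ k * r + q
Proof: From z = k and j divides z, j divides k. From w divides k, lcm(j, w) divides k. Then lcm(j, w) divides k * r. k * r > 0, so lcm(j, w) ≤ k * r. Then lcm(j, w) + q ≤ k * r + q.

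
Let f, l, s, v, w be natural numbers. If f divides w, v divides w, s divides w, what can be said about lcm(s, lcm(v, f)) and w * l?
lcm(s, lcm(v, f)) divides w * l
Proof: v divides w and f divides w, so lcm(v, f) divides w. s divides w, so lcm(s, lcm(v, f)) divides w. Then lcm(s, lcm(v, f)) divides w * l.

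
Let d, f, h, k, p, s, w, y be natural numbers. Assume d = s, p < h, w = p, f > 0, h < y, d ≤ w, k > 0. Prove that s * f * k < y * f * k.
From d = s and d ≤ w, s ≤ w. Because w = p, s ≤ p. From p < h and h < y, p < y. Because s ≤ p, s < y. Using f > 0, by multiplying by a positive, s * f < y * f. Combining with k > 0, by multiplying by a positive, s * f * k < y * f * k.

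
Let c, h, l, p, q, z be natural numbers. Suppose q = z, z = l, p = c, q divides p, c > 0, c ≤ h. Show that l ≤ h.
Since q = z and z = l, q = l. Since p = c and q divides p, q divides c. c > 0, so q ≤ c. Since c ≤ h, q ≤ h. Since q = l, l ≤ h.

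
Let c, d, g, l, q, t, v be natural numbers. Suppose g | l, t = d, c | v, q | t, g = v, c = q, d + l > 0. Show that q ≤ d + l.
t = d and q | t, so q | d. Since c = q and c | v, q | v. g = v and g | l, thus v | l. q | v, so q | l. q | d, so q | d + l. Since d + l > 0, q ≤ d + l.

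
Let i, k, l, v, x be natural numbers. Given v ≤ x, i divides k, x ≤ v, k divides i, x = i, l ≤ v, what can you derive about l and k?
l ≤ k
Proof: i divides k and k divides i, thus i = k. x = i, so x = k. v ≤ x and x ≤ v, therefore v = x. From l ≤ v, l ≤ x. x = k, so l ≤ k.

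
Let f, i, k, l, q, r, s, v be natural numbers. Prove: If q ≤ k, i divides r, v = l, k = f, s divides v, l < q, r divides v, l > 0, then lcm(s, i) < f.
Because i divides r and r divides v, i divides v. Since s divides v, lcm(s, i) divides v. Because v = l, lcm(s, i) divides l. From l > 0, lcm(s, i) ≤ l. From l < q and q ≤ k, l < k. lcm(s, i) ≤ l, so lcm(s, i) < k. From k = f, lcm(s, i) < f.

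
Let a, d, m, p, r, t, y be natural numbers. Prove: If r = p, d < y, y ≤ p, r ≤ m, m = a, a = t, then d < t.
Since m = a and a = t, m = t. r = p and r ≤ m, thus p ≤ m. y ≤ p, so y ≤ m. d < y, so d < m. Since m = t, d < t.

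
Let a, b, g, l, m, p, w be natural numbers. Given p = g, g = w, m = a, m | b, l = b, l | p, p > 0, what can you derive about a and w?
a ≤ w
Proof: p = g and g = w, thus p = w. From m = a and m | b, a | b. Since l = b and l | p, b | p. a | b, so a | p. Since p > 0, a ≤ p. Since p = w, a ≤ w.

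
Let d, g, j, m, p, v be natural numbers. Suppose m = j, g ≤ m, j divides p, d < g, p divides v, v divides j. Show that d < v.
j divides p and p divides v, therefore j divides v. Since v divides j, j = v. Since m = j, m = v. d < g and g ≤ m, hence d < m. Since m = v, d < v.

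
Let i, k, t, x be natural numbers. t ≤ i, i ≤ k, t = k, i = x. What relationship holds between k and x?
k = x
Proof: From t = k and t ≤ i, k ≤ i. Since i ≤ k, k = i. i = x, so k = x.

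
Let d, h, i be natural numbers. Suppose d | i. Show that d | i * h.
From d | i, by divisibility extends to multiples, d | i * h.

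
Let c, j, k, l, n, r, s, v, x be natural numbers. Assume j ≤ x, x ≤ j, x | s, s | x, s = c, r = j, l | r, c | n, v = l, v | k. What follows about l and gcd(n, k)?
l | gcd(n, k)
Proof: j ≤ x and x ≤ j, hence j = x. From x | s and s | x, x = s. j = x, so j = s. Since s = c, j = c. r = j and l | r, thus l | j. Since j = c, l | c. c | n, so l | n. v = l and v | k, thus l | k. Since l | n, l | gcd(n, k).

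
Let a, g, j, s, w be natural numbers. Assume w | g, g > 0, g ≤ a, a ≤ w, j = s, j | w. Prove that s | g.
w | g and g > 0, thus w ≤ g. From g ≤ a and a ≤ w, g ≤ w. Since w ≤ g, w = g. j = s and j | w, thus s | w. w = g, so s | g.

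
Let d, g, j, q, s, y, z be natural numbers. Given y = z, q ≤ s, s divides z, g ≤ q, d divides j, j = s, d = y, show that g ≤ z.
d = y and y = z, hence d = z. From j = s and d divides j, d divides s. Since d = z, z divides s. From s divides z, s = z. Because g ≤ q and q ≤ s, g ≤ s. Since s = z, g ≤ z.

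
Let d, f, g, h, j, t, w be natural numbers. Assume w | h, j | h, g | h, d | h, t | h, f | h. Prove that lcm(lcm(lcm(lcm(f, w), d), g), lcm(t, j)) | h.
From f | h and w | h, lcm(f, w) | h. From d | h, lcm(lcm(f, w), d) | h. g | h, so lcm(lcm(lcm(f, w), d), g) | h. From t | h and j | h, lcm(t, j) | h. Since lcm(lcm(lcm(f, w), d), g) | h, lcm(lcm(lcm(lcm(f, w), d), g), lcm(t, j)) | h.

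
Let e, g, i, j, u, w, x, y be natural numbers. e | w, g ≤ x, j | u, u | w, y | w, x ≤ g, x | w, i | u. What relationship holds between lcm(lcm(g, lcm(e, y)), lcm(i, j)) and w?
lcm(lcm(g, lcm(e, y)), lcm(i, j)) | w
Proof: Since x ≤ g and g ≤ x, x = g. x | w, so g | w. Since e | w and y | w, lcm(e, y) | w. g | w, so lcm(g, lcm(e, y)) | w. i | u and j | u, so lcm(i, j) | u. Since u | w, lcm(i, j) | w. lcm(g, lcm(e, y)) | w, so lcm(lcm(g, lcm(e, y)), lcm(i, j)) | w.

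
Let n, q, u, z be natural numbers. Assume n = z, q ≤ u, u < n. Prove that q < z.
Since n = z and u < n, u < z. q ≤ u, so q < z.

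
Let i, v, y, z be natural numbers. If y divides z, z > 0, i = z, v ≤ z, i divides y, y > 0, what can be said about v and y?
v ≤ y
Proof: i = z and i divides y, thus z divides y. Since y > 0, z ≤ y. y divides z and z > 0, therefore y ≤ z. z ≤ y, so z = y. Since v ≤ z, v ≤ y.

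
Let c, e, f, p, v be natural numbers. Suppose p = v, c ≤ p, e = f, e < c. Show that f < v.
Because e = f and e < c, f < c. p = v and c ≤ p, thus c ≤ v. Since f < c, f < v.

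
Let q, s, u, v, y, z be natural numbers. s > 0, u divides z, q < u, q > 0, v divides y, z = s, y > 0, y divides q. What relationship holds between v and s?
v < s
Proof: Since v divides y and y > 0, v ≤ y. From y divides q and q > 0, y ≤ q. q < u, so y < u. z = s and u divides z, thus u divides s. s > 0, so u ≤ s. Since y < u, y < s. v ≤ y, so v < s.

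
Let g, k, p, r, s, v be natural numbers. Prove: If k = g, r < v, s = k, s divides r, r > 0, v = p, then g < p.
s = k and k = g, hence s = g. Because s divides r, g divides r. r > 0, so g ≤ r. From v = p and r < v, r < p. Since g ≤ r, g < p.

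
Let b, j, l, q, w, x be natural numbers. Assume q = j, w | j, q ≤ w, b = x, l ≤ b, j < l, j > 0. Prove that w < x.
Since q = j and q ≤ w, j ≤ w. From w | j and j > 0, w ≤ j. Since j ≤ w, j = w. From j < l and l ≤ b, j < b. Since b = x, j < x. j = w, so w < x.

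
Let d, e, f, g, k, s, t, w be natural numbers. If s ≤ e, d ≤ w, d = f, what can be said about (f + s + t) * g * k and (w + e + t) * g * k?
(f + s + t) * g * k ≤ (w + e + t) * g * k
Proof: d = f and d ≤ w, thus f ≤ w. Because s ≤ e, f + s ≤ w + e. Then f + s + t ≤ w + e + t. Then (f + s + t) * g ≤ (w + e + t) * g. Then (f + s + t) * g * k ≤ (w + e + t) * g * k.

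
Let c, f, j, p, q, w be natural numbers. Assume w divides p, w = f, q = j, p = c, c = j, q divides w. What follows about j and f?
j = f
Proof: Because q = j and q divides w, j divides w. Because p = c and w divides p, w divides c. c = j, so w divides j. j divides w, so j = w. Since w = f, j = f.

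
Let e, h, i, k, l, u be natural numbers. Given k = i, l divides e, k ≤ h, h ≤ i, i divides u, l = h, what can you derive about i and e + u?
i divides e + u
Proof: From k = i and k ≤ h, i ≤ h. Since h ≤ i, h = i. Since l = h and l divides e, h divides e. Since h = i, i divides e. Since i divides u, i divides e + u.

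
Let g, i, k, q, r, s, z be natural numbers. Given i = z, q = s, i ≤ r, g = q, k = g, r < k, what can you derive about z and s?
z < s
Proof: g = q and q = s, therefore g = s. Since k = g and r < k, r < g. i ≤ r, so i < g. Since i = z, z < g. Since g = s, z < s.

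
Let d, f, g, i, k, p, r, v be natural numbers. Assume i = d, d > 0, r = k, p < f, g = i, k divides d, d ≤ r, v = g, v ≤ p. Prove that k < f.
r = k and d ≤ r, so d ≤ k. k divides d and d > 0, hence k ≤ d. d ≤ k, so d = k. i = d, so i = k. v = g and g = i, hence v = i. From v ≤ p, i ≤ p. p < f, so i < f. Since i = k, k < f.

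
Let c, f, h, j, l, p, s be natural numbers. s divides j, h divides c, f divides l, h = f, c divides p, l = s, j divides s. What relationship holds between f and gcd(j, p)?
f divides gcd(j, p)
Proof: s divides j and j divides s, thus s = j. l = s and f divides l, thus f divides s. s = j, so f divides j. Since h divides c and c divides p, h divides p. h = f, so f divides p. f divides j, so f divides gcd(j, p).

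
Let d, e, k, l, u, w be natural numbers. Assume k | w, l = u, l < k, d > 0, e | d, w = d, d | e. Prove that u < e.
d | e and e | d, hence d = e. w = d and k | w, hence k | d. d > 0, so k ≤ d. Since l < k, l < d. l = u, so u < d. Since d = e, u < e.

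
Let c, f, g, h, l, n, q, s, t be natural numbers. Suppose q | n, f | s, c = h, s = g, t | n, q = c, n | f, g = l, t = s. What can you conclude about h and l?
h | l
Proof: Because s = g and g = l, s = l. From n | f and f | s, n | s. t = s and t | n, thus s | n. Since n | s, n = s. Because q = c and q | n, c | n. n = s, so c | s. Since s = l, c | l. c = h, so h | l.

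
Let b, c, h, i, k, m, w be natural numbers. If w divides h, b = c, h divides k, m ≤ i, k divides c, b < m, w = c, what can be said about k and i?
k < i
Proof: w = c and w divides h, thus c divides h. Since h divides k, c divides k. k divides c, so c = k. b = c and b < m, therefore c < m. m ≤ i, so c < i. c = k, so k < i.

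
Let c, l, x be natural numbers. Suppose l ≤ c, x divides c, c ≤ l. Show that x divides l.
c ≤ l and l ≤ c, thus c = l. x divides c, so x divides l.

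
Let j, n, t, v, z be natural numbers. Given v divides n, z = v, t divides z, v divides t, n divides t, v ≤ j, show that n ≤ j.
z = v and t divides z, so t divides v. Since v divides t, t = v. n divides t, so n divides v. v divides n, so v = n. v ≤ j, so n ≤ j.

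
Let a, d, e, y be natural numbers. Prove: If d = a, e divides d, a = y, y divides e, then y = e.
d = a and a = y, hence d = y. e divides d, so e divides y. Since y divides e, y = e.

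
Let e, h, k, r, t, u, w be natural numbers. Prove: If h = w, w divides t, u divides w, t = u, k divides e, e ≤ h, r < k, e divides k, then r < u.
Since t = u and w divides t, w divides u. u divides w, so w = u. e divides k and k divides e, therefore e = k. From h = w and e ≤ h, e ≤ w. e = k, so k ≤ w. Since r < k, r < w. From w = u, r < u.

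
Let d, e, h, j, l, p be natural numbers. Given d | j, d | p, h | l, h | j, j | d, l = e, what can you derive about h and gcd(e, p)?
h | gcd(e, p)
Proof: l = e and h | l, so h | e. Because j | d and d | j, j = d. Since h | j, h | d. d | p, so h | p. Since h | e, h | gcd(e, p).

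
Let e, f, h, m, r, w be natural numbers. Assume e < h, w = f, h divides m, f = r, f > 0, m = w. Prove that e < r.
m = w and w = f, so m = f. Since h divides m, h divides f. Since f > 0, h ≤ f. f = r, so h ≤ r. e < h, so e < r.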